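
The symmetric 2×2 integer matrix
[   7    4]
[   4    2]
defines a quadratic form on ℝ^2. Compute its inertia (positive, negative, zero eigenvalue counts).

step 0: pivot 7 → sign +
step 1: pivot -2/7 → sign −
signature = (1, 1, 0)

Answer: (1, 1, 0)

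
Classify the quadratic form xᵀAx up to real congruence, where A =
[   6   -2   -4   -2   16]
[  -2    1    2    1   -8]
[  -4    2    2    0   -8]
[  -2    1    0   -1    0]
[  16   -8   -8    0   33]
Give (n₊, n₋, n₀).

step 0: pivot 6 → sign +
step 1: pivot 1/3 → sign +
step 2: pivot -2 → sign −
step 3: pivot 1 → sign +
step 4: row/col 4 already zero → sign 0
signature = (3, 1, 1)

Answer: (3, 1, 1)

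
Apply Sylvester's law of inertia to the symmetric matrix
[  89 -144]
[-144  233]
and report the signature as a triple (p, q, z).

Answer: (2, 0, 0)

Derivation:
step 0: pivot 89 → sign +
step 1: pivot 1/89 → sign +
signature = (2, 0, 0)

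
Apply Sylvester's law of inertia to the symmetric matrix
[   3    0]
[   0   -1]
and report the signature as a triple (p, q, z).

step 0: pivot 3 → sign +
step 1: pivot -1 → sign −
signature = (1, 1, 0)

Answer: (1, 1, 0)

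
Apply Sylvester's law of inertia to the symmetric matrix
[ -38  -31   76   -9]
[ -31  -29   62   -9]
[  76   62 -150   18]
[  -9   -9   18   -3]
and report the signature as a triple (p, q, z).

Answer: (1, 3, 0)

Derivation:
step 0: pivot -38 → sign −
step 1: pivot -141/38 → sign −
step 2: pivot 2 → sign +
step 3: pivot -6/47 → sign −
signature = (1, 3, 0)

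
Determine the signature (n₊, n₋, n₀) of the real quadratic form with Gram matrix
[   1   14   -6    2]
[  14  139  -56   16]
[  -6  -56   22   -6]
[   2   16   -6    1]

step 0: pivot 1 → sign +
step 1: pivot -57 → sign −
step 2: pivot -14/57 → sign −
step 3: pivot -3/7 → sign −
signature = (1, 3, 0)

Answer: (1, 3, 0)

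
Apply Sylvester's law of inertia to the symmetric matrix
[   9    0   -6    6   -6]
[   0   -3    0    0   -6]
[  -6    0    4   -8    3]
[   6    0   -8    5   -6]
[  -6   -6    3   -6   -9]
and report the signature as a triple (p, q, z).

Answer: (3, 2, 0)

Derivation:
step 0: pivot 9 → sign +
step 1: pivot -3 → sign −
step 2: pivot 1 → sign +
step 3: pivot -16 → sign −
step 4: pivot 1/16 → sign +
signature = (3, 2, 0)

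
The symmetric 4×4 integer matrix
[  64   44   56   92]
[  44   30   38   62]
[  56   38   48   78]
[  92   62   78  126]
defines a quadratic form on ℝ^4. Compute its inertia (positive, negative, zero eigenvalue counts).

Answer: (1, 1, 2)

Derivation:
step 0: pivot 64 → sign +
step 1: pivot -1/4 → sign −
step 2: row/col 2 already zero → sign 0
step 3: row/col 3 already zero → sign 0
signature = (1, 1, 2)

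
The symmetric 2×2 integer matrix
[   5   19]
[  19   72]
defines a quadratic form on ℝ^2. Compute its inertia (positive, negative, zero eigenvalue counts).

Answer: (1, 1, 0)

Derivation:
step 0: pivot 5 → sign +
step 1: pivot -1/5 → sign −
signature = (1, 1, 0)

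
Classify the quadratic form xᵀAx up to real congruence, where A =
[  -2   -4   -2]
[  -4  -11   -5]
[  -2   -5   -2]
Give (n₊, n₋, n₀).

Answer: (1, 2, 0)

Derivation:
step 0: pivot -2 → sign −
step 1: pivot -3 → sign −
step 2: pivot 1/3 → sign +
signature = (1, 2, 0)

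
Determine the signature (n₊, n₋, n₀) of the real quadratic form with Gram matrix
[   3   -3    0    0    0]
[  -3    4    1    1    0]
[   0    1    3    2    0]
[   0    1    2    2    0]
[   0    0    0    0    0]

Answer: (4, 0, 1)

Derivation:
step 0: pivot 3 → sign +
step 1: pivot 1 → sign +
step 2: pivot 2 → sign +
step 3: pivot 1/2 → sign +
step 4: row/col 4 already zero → sign 0
signature = (4, 0, 1)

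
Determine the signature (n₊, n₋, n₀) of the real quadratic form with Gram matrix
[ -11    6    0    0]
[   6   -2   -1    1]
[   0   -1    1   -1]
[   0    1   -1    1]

Answer: (2, 1, 1)

Derivation:
step 0: pivot -11 → sign −
step 1: pivot 14/11 → sign +
step 2: pivot 3/14 → sign +
step 3: row/col 3 already zero → sign 0
signature = (2, 1, 1)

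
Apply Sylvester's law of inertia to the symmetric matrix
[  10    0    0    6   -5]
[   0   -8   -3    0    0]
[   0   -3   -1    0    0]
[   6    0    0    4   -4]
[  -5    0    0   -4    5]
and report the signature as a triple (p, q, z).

step 0: pivot 10 → sign +
step 1: pivot -8 → sign −
step 2: pivot 1/8 → sign +
step 3: pivot 2/5 → sign +
step 4: row/col 4 already zero → sign 0
signature = (3, 1, 1)

Answer: (3, 1, 1)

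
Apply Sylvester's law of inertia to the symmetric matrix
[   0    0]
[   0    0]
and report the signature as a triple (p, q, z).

Answer: (0, 0, 2)

Derivation:
step 0: row/col 0 already zero → sign 0
step 1: row/col 1 already zero → sign 0
signature = (0, 0, 2)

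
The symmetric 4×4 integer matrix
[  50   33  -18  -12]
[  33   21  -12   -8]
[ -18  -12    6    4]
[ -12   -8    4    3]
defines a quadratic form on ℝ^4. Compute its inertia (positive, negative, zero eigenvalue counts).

step 0: pivot 50 → sign +
step 1: pivot -39/50 → sign −
step 2: pivot -6/13 → sign −
step 3: pivot 1/3 → sign +
signature = (2, 2, 0)

Answer: (2, 2, 0)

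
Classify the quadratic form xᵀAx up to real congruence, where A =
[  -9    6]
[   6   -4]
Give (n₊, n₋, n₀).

Answer: (0, 1, 1)

Derivation:
step 0: pivot -9 → sign −
step 1: row/col 1 already zero → sign 0
signature = (0, 1, 1)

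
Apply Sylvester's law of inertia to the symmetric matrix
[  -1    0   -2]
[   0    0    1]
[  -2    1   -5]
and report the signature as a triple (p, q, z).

step 0: pivot -1 → sign −
step 1: pivot -1 → sign −
step 2: pivot 1 → sign +
signature = (1, 2, 0)

Answer: (1, 2, 0)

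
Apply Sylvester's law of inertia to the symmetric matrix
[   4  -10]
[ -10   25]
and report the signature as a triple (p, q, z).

Answer: (1, 0, 1)

Derivation:
step 0: pivot 4 → sign +
step 1: row/col 1 already zero → sign 0
signature = (1, 0, 1)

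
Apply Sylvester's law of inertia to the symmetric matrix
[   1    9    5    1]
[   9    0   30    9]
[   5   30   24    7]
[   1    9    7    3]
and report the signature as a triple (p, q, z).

Answer: (2, 2, 0)

Derivation:
step 0: pivot 1 → sign +
step 1: pivot -81 → sign −
step 2: pivot 16/9 → sign +
step 3: pivot -1/4 → sign −
signature = (2, 2, 0)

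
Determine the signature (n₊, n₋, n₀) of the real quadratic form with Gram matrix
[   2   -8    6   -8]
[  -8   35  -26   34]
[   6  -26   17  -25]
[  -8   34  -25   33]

step 0: pivot 2 → sign +
step 1: pivot 3 → sign +
step 2: pivot -7/3 → sign −
step 3: pivot -2/7 → sign −
signature = (2, 2, 0)

Answer: (2, 2, 0)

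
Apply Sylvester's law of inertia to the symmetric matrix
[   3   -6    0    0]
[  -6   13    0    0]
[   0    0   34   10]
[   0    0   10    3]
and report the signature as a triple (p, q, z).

Answer: (4, 0, 0)

Derivation:
step 0: pivot 3 → sign +
step 1: pivot 1 → sign +
step 2: pivot 34 → sign +
step 3: pivot 1/17 → sign +
signature = (4, 0, 0)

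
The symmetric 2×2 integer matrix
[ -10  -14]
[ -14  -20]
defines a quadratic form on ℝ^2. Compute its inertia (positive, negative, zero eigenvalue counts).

step 0: pivot -10 → sign −
step 1: pivot -2/5 → sign −
signature = (0, 2, 0)

Answer: (0, 2, 0)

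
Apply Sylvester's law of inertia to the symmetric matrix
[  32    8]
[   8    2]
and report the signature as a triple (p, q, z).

Answer: (1, 0, 1)

Derivation:
step 0: pivot 32 → sign +
step 1: row/col 1 already zero → sign 0
signature = (1, 0, 1)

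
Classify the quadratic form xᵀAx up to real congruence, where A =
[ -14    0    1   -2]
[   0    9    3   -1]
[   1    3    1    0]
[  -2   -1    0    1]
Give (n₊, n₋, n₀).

Answer: (3, 1, 0)

Derivation:
step 0: pivot -14 → sign −
step 1: pivot 9 → sign +
step 2: pivot 1/14 → sign +
step 3: pivot 2/3 → sign +
signature = (3, 1, 0)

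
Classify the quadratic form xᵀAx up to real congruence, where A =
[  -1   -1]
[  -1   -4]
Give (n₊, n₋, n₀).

step 0: pivot -1 → sign −
step 1: pivot -3 → sign −
signature = (0, 2, 0)

Answer: (0, 2, 0)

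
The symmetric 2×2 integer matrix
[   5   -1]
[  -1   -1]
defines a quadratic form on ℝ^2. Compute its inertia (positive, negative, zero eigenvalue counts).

Answer: (1, 1, 0)

Derivation:
step 0: pivot 5 → sign +
step 1: pivot -6/5 → sign −
signature = (1, 1, 0)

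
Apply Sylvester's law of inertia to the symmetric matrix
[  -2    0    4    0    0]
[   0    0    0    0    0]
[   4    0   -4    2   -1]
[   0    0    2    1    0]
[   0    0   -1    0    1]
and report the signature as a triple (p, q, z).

step 0: pivot -2 → sign −
step 1: pivot 4 → sign +
step 2: pivot 3/4 → sign +
step 3: pivot -1/3 → sign −
step 4: row/col 4 already zero → sign 0
signature = (2, 2, 1)

Answer: (2, 2, 1)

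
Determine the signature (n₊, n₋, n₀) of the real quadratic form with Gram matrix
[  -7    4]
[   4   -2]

Answer: (1, 1, 0)

Derivation:
step 0: pivot -7 → sign −
step 1: pivot 2/7 → sign +
signature = (1, 1, 0)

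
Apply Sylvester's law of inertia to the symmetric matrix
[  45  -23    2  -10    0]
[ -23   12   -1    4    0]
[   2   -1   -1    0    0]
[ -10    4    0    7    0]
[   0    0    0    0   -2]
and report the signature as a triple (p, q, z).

step 0: pivot 45 → sign +
step 1: pivot 11/45 → sign +
step 2: pivot -12/11 → sign −
step 3: pivot -2 → sign −
step 4: row/col 4 already zero → sign 0
signature = (2, 2, 1)

Answer: (2, 2, 1)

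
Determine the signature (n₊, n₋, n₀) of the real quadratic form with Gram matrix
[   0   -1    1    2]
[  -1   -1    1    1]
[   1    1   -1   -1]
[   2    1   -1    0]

Answer: (1, 1, 2)

Derivation:
step 0: pivot -1 → sign −
step 1: pivot 1 → sign +
step 2: row/col 2 already zero → sign 0
step 3: row/col 3 already zero → sign 0
signature = (1, 1, 2)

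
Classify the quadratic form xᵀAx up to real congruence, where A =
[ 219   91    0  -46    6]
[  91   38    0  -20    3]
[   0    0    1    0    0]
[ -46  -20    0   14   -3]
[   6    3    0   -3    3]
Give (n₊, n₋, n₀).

Answer: (4, 1, 0)

Derivation:
step 0: pivot 219 → sign +
step 1: pivot 41/219 → sign +
step 2: pivot 1 → sign +
step 3: pivot 6/41 → sign +
step 4: pivot -3/2 → sign −
signature = (4, 1, 0)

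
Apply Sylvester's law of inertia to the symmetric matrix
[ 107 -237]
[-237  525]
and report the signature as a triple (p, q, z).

step 0: pivot 107 → sign +
step 1: pivot 6/107 → sign +
signature = (2, 0, 0)

Answer: (2, 0, 0)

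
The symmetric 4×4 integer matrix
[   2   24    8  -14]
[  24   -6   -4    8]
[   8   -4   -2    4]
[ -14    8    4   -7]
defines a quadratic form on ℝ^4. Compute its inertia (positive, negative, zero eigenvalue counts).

Answer: (2, 2, 0)

Derivation:
step 0: pivot 2 → sign +
step 1: pivot -294 → sign −
step 2: pivot 2/147 → sign +
step 3: pivot -1 → sign −
signature = (2, 2, 0)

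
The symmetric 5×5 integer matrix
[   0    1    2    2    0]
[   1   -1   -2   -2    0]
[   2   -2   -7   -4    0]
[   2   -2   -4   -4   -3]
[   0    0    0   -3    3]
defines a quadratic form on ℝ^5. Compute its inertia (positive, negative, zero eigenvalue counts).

step 0: pivot -1 → sign −
step 1: pivot 1 → sign +
step 2: pivot -3 → sign −
step 3: pivot 3 → sign +
step 4: pivot -3 → sign −
signature = (2, 3, 0)

Answer: (2, 3, 0)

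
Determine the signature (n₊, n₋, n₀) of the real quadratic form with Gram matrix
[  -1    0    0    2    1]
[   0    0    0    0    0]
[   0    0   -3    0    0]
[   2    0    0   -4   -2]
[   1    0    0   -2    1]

Answer: (1, 2, 2)

Derivation:
step 0: pivot -1 → sign −
step 1: pivot -3 → sign −
step 2: pivot 2 → sign +
step 3: row/col 3 already zero → sign 0
step 4: row/col 4 already zero → sign 0
signature = (1, 2, 2)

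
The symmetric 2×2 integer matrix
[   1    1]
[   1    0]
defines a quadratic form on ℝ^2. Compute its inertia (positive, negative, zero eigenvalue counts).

step 0: pivot 1 → sign +
step 1: pivot -1 → sign −
signature = (1, 1, 0)

Answer: (1, 1, 0)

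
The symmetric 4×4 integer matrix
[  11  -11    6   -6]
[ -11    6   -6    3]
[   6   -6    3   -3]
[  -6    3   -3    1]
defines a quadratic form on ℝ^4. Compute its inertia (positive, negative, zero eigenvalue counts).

Answer: (1, 3, 0)

Derivation:
step 0: pivot 11 → sign +
step 1: pivot -5 → sign −
step 2: pivot -3/11 → sign −
step 3: pivot -1/5 → sign −
signature = (1, 3, 0)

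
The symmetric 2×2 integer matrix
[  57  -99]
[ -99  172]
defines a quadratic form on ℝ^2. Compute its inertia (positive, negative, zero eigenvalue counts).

step 0: pivot 57 → sign +
step 1: pivot 1/19 → sign +
signature = (2, 0, 0)

Answer: (2, 0, 0)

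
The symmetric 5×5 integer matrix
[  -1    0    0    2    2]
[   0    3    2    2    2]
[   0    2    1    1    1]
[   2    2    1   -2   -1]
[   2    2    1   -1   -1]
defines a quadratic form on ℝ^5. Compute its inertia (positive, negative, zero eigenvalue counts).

step 0: pivot -1 → sign −
step 1: pivot 3 → sign +
step 2: pivot -1/3 → sign −
step 3: pivot 1 → sign +
step 4: pivot -2 → sign −
signature = (2, 3, 0)

Answer: (2, 3, 0)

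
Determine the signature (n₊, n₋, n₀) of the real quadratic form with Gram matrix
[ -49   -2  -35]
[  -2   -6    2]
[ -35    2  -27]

Answer: (0, 3, 0)

Derivation:
step 0: pivot -49 → sign −
step 1: pivot -290/49 → sign −
step 2: pivot -2/145 → sign −
signature = (0, 3, 0)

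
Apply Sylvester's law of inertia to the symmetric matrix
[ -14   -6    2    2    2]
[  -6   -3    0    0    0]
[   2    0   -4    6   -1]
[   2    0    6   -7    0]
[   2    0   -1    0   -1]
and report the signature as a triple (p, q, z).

step 0: pivot -14 → sign −
step 1: pivot -3/7 → sign −
step 2: pivot -2 → sign −
step 3: pivot 27 → sign +
step 4: pivot 1/6 → sign +
signature = (2, 3, 0)

Answer: (2, 3, 0)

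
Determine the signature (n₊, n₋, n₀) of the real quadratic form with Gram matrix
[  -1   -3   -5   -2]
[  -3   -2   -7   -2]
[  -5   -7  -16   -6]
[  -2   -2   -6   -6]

step 0: pivot -1 → sign −
step 1: pivot 7 → sign +
step 2: pivot -1/7 → sign −
step 3: pivot -2 → sign −
signature = (1, 3, 0)

Answer: (1, 3, 0)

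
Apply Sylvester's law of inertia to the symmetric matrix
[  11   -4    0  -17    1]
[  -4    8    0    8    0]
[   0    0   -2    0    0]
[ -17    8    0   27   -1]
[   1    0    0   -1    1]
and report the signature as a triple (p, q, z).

step 0: pivot 11 → sign +
step 1: pivot 72/11 → sign +
step 2: pivot -2 → sign −
step 3: pivot 2/9 → sign +
step 4: row/col 4 already zero → sign 0
signature = (3, 1, 1)

Answer: (3, 1, 1)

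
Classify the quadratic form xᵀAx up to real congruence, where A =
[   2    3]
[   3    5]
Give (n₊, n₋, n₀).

step 0: pivot 2 → sign +
step 1: pivot 1/2 → sign +
signature = (2, 0, 0)

Answer: (2, 0, 0)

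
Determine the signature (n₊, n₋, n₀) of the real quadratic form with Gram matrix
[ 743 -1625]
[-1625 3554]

Answer: (1, 1, 0)

Derivation:
step 0: pivot 743 → sign +
step 1: pivot -3/743 → sign −
signature = (1, 1, 0)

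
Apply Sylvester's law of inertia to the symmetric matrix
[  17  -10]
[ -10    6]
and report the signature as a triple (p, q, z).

step 0: pivot 17 → sign +
step 1: pivot 2/17 → sign +
signature = (2, 0, 0)

Answer: (2, 0, 0)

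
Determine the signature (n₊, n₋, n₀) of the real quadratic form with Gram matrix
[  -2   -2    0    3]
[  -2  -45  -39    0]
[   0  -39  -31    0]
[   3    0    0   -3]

Answer: (2, 2, 0)

Derivation:
step 0: pivot -2 → sign −
step 1: pivot -43 → sign −
step 2: pivot 188/43 → sign +
step 3: pivot 3/188 → sign +
signature = (2, 2, 0)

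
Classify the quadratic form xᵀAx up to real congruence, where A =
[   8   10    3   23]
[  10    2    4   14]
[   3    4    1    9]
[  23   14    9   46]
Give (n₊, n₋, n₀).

Answer: (2, 2, 0)

Derivation:
step 0: pivot 8 → sign +
step 1: pivot -21/2 → sign −
step 2: pivot -5/42 → sign −
step 3: pivot 3/5 → sign +
signature = (2, 2, 0)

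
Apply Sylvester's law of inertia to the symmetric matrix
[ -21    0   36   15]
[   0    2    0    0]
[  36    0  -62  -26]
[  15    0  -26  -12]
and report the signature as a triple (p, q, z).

Answer: (1, 3, 0)

Derivation:
step 0: pivot -21 → sign −
step 1: pivot 2 → sign +
step 2: pivot -2/7 → sign −
step 3: pivot -1 → sign −
signature = (1, 3, 0)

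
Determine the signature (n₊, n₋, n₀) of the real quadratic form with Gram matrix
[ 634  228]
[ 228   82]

step 0: pivot 634 → sign +
step 1: pivot 2/317 → sign +
signature = (2, 0, 0)

Answer: (2, 0, 0)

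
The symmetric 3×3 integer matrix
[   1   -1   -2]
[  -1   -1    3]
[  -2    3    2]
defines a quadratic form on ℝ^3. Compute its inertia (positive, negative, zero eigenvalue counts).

step 0: pivot 1 → sign +
step 1: pivot -2 → sign −
step 2: pivot -3/2 → sign −
signature = (1, 2, 0)

Answer: (1, 2, 0)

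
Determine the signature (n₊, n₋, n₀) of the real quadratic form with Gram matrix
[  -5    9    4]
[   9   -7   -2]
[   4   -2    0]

Answer: (2, 1, 0)

Derivation:
step 0: pivot -5 → sign −
step 1: pivot 46/5 → sign +
step 2: pivot 6/23 → sign +
signature = (2, 1, 0)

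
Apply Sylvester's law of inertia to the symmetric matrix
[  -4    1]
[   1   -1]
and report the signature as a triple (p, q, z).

step 0: pivot -4 → sign −
step 1: pivot -3/4 → sign −
signature = (0, 2, 0)

Answer: (0, 2, 0)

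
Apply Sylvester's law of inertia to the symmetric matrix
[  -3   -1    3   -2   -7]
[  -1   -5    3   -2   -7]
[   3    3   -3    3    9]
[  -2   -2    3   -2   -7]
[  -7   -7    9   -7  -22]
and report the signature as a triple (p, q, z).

Answer: (2, 3, 0)

Derivation:
step 0: pivot -3 → sign −
step 1: pivot -14/3 → sign −
step 2: pivot 6/7 → sign +
step 3: pivot -1/2 → sign −
step 4: pivot 1 → sign +
signature = (2, 3, 0)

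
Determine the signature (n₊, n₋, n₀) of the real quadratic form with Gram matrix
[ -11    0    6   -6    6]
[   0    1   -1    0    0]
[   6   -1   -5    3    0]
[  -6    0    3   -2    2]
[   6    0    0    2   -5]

step 0: pivot -11 → sign −
step 1: pivot 1 → sign +
step 2: pivot -30/11 → sign −
step 3: pivot 13/10 → sign +
step 4: pivot 3/13 → sign +
signature = (3, 2, 0)

Answer: (3, 2, 0)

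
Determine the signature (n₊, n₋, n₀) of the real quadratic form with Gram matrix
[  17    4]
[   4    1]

Answer: (2, 0, 0)

Derivation:
step 0: pivot 17 → sign +
step 1: pivot 1/17 → sign +
signature = (2, 0, 0)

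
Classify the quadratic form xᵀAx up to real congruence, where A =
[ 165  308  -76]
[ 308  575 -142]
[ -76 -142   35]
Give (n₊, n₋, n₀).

step 0: pivot 165 → sign +
step 1: pivot 1/15 → sign +
step 2: pivot -3/11 → sign −
signature = (2, 1, 0)

Answer: (2, 1, 0)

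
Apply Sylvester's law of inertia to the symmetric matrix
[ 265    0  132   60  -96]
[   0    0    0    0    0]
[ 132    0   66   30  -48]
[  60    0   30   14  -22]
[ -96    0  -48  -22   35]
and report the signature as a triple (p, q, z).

step 0: pivot 265 → sign +
step 1: pivot 66/265 → sign +
step 2: pivot 4/11 → sign +
step 3: row/col 3 already zero → sign 0
step 4: row/col 4 already zero → sign 0
signature = (3, 0, 2)

Answer: (3, 0, 2)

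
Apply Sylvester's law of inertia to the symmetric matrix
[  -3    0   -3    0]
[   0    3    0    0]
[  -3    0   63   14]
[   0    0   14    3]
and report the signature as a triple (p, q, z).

step 0: pivot -3 → sign −
step 1: pivot 3 → sign +
step 2: pivot 66 → sign +
step 3: pivot 1/33 → sign +
signature = (3, 1, 0)

Answer: (3, 1, 0)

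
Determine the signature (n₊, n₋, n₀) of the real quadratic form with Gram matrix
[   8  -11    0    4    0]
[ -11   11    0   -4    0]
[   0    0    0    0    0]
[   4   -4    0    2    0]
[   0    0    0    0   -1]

step 0: pivot 8 → sign +
step 1: pivot -33/8 → sign −
step 2: pivot 6/11 → sign +
step 3: pivot -1 → sign −
step 4: row/col 4 already zero → sign 0
signature = (2, 2, 1)

Answer: (2, 2, 1)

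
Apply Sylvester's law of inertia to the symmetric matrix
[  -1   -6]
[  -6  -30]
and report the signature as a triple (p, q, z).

Answer: (1, 1, 0)

Derivation:
step 0: pivot -1 → sign −
step 1: pivot 6 → sign +
signature = (1, 1, 0)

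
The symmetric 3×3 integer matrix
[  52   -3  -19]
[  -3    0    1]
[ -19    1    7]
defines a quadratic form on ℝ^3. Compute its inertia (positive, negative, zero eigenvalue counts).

step 0: pivot 52 → sign +
step 1: pivot -9/52 → sign −
step 2: pivot 1/9 → sign +
signature = (2, 1, 0)

Answer: (2, 1, 0)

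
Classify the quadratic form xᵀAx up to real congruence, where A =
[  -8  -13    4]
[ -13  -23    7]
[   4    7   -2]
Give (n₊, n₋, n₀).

Answer: (1, 2, 0)

Derivation:
step 0: pivot -8 → sign −
step 1: pivot -15/8 → sign −
step 2: pivot 2/15 → sign +
signature = (1, 2, 0)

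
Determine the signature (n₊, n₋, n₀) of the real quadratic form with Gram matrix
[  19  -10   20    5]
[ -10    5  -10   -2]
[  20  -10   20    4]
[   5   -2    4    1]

step 0: pivot 19 → sign +
step 1: pivot -5/19 → sign −
step 2: pivot 6/5 → sign +
step 3: row/col 3 already zero → sign 0
signature = (2, 1, 1)

Answer: (2, 1, 1)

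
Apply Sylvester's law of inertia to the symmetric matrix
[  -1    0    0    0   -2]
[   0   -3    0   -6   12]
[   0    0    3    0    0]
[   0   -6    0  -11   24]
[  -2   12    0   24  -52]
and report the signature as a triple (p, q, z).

Answer: (2, 2, 1)

Derivation:
step 0: pivot -1 → sign −
step 1: pivot -3 → sign −
step 2: pivot 3 → sign +
step 3: pivot 1 → sign +
step 4: row/col 4 already zero → sign 0
signature = (2, 2, 1)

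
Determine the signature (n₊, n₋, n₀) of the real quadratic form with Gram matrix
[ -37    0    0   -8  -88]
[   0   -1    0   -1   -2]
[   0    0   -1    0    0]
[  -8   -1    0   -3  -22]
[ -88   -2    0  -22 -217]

Answer: (0, 5, 0)

Derivation:
step 0: pivot -37 → sign −
step 1: pivot -1 → sign −
step 2: pivot -1 → sign −
step 3: pivot -10/37 → sign −
step 4: pivot -1/5 → sign −
signature = (0, 5, 0)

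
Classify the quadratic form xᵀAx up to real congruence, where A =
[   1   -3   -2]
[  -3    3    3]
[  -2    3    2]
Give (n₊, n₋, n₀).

Answer: (1, 2, 0)

Derivation:
step 0: pivot 1 → sign +
step 1: pivot -6 → sign −
step 2: pivot -1/2 → sign −
signature = (1, 2, 0)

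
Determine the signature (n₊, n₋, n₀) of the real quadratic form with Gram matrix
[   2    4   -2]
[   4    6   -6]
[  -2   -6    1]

Answer: (2, 1, 0)

Derivation:
step 0: pivot 2 → sign +
step 1: pivot -2 → sign −
step 2: pivot 1 → sign +
signature = (2, 1, 0)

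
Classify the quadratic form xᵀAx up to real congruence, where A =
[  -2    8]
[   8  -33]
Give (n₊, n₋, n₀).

Answer: (0, 2, 0)

Derivation:
step 0: pivot -2 → sign −
step 1: pivot -1 → sign −
signature = (0, 2, 0)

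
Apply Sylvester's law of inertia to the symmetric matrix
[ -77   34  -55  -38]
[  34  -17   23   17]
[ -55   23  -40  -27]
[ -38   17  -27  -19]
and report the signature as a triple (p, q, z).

step 0: pivot -77 → sign −
step 1: pivot -153/77 → sign −
step 2: pivot 2/17 → sign +
step 3: pivot -2/9 → sign −
signature = (1, 3, 0)

Answer: (1, 3, 0)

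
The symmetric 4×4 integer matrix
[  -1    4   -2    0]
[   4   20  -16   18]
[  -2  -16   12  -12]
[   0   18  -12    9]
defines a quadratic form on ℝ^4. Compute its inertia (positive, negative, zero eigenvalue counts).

Answer: (1, 1, 2)

Derivation:
step 0: pivot -1 → sign −
step 1: pivot 36 → sign +
step 2: row/col 2 already zero → sign 0
step 3: row/col 3 already zero → sign 0
signature = (1, 1, 2)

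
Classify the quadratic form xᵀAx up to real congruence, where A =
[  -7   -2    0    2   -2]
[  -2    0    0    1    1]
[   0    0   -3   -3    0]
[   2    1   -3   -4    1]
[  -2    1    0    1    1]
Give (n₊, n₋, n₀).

step 0: pivot -7 → sign −
step 1: pivot 4/7 → sign +
step 2: pivot -3 → sign −
step 3: pivot -3/4 → sign −
step 4: pivot -2 → sign −
signature = (1, 4, 0)

Answer: (1, 4, 0)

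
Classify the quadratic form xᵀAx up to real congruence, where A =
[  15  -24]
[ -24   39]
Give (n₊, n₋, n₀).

Answer: (2, 0, 0)

Derivation:
step 0: pivot 15 → sign +
step 1: pivot 3/5 → sign +
signature = (2, 0, 0)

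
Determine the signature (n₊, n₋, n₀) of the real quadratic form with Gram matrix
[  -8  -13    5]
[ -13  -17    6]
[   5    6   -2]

Answer: (2, 1, 0)

Derivation:
step 0: pivot -8 → sign −
step 1: pivot 33/8 → sign +
step 2: pivot 1/33 → sign +
signature = (2, 1, 0)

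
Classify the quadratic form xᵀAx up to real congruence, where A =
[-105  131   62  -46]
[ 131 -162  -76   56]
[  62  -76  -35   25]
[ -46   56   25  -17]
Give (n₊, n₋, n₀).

step 0: pivot -105 → sign −
step 1: pivot 151/105 → sign +
step 2: pivot 51/151 → sign +
step 3: pivot -6/17 → sign −
signature = (2, 2, 0)

Answer: (2, 2, 0)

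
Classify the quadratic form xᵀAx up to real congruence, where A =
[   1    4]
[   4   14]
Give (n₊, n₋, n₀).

Answer: (1, 1, 0)

Derivation:
step 0: pivot 1 → sign +
step 1: pivot -2 → sign −
signature = (1, 1, 0)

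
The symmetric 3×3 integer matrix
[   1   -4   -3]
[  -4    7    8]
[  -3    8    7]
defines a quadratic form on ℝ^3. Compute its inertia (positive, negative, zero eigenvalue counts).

step 0: pivot 1 → sign +
step 1: pivot -9 → sign −
step 2: pivot -2/9 → sign −
signature = (1, 2, 0)

Answer: (1, 2, 0)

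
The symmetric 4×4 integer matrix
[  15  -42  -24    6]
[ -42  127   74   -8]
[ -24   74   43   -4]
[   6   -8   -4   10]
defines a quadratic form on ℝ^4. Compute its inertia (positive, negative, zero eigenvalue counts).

Answer: (3, 1, 0)

Derivation:
step 0: pivot 15 → sign +
step 1: pivot 47/5 → sign +
step 2: pivot -15/47 → sign −
step 3: pivot 6/5 → sign +
signature = (3, 1, 0)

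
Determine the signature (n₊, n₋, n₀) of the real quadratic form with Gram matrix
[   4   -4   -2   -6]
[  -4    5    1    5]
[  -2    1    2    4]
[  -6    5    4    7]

Answer: (2, 1, 1)

Derivation:
step 0: pivot 4 → sign +
step 1: pivot 1 → sign +
step 2: pivot -3 → sign −
step 3: row/col 3 already zero → sign 0
signature = (2, 1, 1)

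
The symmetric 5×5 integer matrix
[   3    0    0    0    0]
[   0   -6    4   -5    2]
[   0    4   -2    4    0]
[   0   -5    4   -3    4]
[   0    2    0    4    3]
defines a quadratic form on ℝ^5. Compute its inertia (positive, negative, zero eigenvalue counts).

step 0: pivot 3 → sign +
step 1: pivot -6 → sign −
step 2: pivot 2/3 → sign +
step 3: pivot 1/2 → sign +
step 4: pivot -1 → sign −
signature = (3, 2, 0)

Answer: (3, 2, 0)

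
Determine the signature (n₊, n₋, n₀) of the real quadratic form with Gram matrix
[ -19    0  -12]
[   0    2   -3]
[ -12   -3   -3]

Answer: (2, 1, 0)

Derivation:
step 0: pivot -19 → sign −
step 1: pivot 2 → sign +
step 2: pivot 3/38 → sign +
signature = (2, 1, 0)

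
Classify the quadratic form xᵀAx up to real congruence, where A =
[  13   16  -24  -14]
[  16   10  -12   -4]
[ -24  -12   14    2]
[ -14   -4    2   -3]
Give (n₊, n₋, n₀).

Answer: (2, 2, 0)

Derivation:
step 0: pivot 13 → sign +
step 1: pivot -126/13 → sign −
step 2: pivot 10/7 → sign +
step 3: pivot -1/45 → sign −
signature = (2, 2, 0)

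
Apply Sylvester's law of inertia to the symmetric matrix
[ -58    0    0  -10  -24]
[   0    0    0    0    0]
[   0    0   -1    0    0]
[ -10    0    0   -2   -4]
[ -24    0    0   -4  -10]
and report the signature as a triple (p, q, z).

Answer: (0, 3, 2)

Derivation:
step 0: pivot -58 → sign −
step 1: pivot -1 → sign −
step 2: pivot -8/29 → sign −
step 3: row/col 3 already zero → sign 0
step 4: row/col 4 already zero → sign 0
signature = (0, 3, 2)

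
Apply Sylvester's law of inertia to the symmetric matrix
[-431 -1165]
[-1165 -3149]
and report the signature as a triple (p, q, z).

Answer: (1, 1, 0)

Derivation:
step 0: pivot -431 → sign −
step 1: pivot 6/431 → sign +
signature = (1, 1, 0)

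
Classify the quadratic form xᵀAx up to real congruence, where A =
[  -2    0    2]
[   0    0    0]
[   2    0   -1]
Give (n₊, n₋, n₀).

step 0: pivot -2 → sign −
step 1: pivot 1 → sign +
step 2: row/col 2 already zero → sign 0
signature = (1, 1, 1)

Answer: (1, 1, 1)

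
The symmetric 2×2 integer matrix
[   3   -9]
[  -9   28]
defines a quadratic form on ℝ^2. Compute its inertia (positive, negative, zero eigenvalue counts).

step 0: pivot 3 → sign +
step 1: pivot 1 → sign +
signature = (2, 0, 0)

Answer: (2, 0, 0)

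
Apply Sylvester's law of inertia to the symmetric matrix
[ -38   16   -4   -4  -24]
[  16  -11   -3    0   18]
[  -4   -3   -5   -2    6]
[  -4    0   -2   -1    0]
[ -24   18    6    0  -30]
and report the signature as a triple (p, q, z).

step 0: pivot -38 → sign −
step 1: pivot -81/19 → sign −
step 2: pivot 46/81 → sign +
step 3: pivot -1/23 → sign −
step 4: pivot 6 → sign +
signature = (2, 3, 0)

Answer: (2, 3, 0)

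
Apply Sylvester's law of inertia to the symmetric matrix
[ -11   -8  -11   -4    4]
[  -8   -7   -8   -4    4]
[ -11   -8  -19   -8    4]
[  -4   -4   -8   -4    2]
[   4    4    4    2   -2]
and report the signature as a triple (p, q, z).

step 0: pivot -11 → sign −
step 1: pivot -13/11 → sign −
step 2: pivot -8 → sign −
step 3: pivot 6/13 → sign +
step 4: row/col 4 already zero → sign 0
signature = (1, 3, 1)

Answer: (1, 3, 1)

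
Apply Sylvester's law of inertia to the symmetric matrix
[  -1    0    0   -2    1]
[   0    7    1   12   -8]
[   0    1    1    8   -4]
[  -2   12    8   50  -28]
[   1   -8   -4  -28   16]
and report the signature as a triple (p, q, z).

step 0: pivot -1 → sign −
step 1: pivot 7 → sign +
step 2: pivot 6/7 → sign +
step 3: pivot -38/3 → sign −
step 4: pivot 1/19 → sign +
signature = (3, 2, 0)

Answer: (3, 2, 0)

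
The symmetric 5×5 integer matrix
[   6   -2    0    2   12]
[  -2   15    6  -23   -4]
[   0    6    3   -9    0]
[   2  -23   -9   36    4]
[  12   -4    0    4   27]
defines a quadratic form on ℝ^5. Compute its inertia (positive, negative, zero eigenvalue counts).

step 0: pivot 6 → sign +
step 1: pivot 43/3 → sign +
step 2: pivot 21/43 → sign +
step 3: pivot 2/7 → sign +
step 4: pivot 3 → sign +
signature = (5, 0, 0)

Answer: (5, 0, 0)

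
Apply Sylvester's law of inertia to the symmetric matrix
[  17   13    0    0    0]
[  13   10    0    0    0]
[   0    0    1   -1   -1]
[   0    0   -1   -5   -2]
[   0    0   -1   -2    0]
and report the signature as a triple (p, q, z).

Answer: (4, 1, 0)

Derivation:
step 0: pivot 17 → sign +
step 1: pivot 1/17 → sign +
step 2: pivot 1 → sign +
step 3: pivot -6 → sign −
step 4: pivot 1/2 → sign +
signature = (4, 1, 0)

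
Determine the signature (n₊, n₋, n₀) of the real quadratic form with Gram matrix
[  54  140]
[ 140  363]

step 0: pivot 54 → sign +
step 1: pivot 1/27 → sign +
signature = (2, 0, 0)

Answer: (2, 0, 0)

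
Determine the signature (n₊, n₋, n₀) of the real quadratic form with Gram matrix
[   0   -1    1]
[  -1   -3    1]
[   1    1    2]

Answer: (2, 1, 0)

Derivation:
step 0: pivot -3 → sign −
step 1: pivot 1/3 → sign +
step 2: pivot 1 → sign +
signature = (2, 1, 0)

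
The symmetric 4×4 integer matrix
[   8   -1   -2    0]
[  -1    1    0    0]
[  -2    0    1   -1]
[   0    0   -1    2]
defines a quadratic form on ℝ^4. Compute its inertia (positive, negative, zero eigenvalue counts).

step 0: pivot 8 → sign +
step 1: pivot 7/8 → sign +
step 2: pivot 3/7 → sign +
step 3: pivot -1/3 → sign −
signature = (3, 1, 0)

Answer: (3, 1, 0)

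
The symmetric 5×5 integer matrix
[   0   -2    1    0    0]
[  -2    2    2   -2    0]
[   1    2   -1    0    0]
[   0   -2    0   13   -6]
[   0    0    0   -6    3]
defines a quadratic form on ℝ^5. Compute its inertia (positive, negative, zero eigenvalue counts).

Answer: (4, 1, 0)

Derivation:
step 0: pivot 2 → sign +
step 1: pivot -2 → sign −
step 2: pivot 3/2 → sign +
step 3: pivot 37/3 → sign +
step 4: pivot 3/37 → sign +
signature = (4, 1, 0)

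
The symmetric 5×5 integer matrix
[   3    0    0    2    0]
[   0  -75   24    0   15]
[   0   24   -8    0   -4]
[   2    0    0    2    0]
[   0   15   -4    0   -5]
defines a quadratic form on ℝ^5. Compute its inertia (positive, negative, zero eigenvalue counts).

Answer: (2, 2, 1)

Derivation:
step 0: pivot 3 → sign +
step 1: pivot -75 → sign −
step 2: pivot -8/25 → sign −
step 3: pivot 2/3 → sign +
step 4: row/col 4 already zero → sign 0
signature = (2, 2, 1)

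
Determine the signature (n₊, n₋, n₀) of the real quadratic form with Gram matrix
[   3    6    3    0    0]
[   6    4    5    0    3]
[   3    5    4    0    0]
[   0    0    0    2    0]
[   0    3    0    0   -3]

step 0: pivot 3 → sign +
step 1: pivot -8 → sign −
step 2: pivot 9/8 → sign +
step 3: pivot 2 → sign +
step 4: pivot -2 → sign −
signature = (3, 2, 0)

Answer: (3, 2, 0)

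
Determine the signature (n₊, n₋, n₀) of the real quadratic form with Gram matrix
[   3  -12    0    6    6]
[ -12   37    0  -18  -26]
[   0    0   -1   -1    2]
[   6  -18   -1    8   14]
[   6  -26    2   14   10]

step 0: pivot 3 → sign +
step 1: pivot -11 → sign −
step 2: pivot -1 → sign −
step 3: pivot 3/11 → sign +
step 4: pivot -2 → sign −
signature = (2, 3, 0)

Answer: (2, 3, 0)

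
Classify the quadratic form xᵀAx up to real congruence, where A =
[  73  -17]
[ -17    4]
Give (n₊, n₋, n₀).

step 0: pivot 73 → sign +
step 1: pivot 3/73 → sign +
signature = (2, 0, 0)

Answer: (2, 0, 0)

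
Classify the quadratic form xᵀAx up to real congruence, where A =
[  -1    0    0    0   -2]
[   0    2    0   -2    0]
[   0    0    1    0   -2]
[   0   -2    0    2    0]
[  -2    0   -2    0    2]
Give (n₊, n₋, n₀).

step 0: pivot -1 → sign −
step 1: pivot 2 → sign +
step 2: pivot 1 → sign +
step 3: pivot 2 → sign +
step 4: row/col 4 already zero → sign 0
signature = (3, 1, 1)

Answer: (3, 1, 1)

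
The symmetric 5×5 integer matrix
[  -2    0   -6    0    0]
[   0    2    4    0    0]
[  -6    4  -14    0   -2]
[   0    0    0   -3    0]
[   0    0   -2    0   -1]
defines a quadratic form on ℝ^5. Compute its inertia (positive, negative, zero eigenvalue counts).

Answer: (1, 3, 1)

Derivation:
step 0: pivot -2 → sign −
step 1: pivot 2 → sign +
step 2: pivot -4 → sign −
step 3: pivot -3 → sign −
step 4: row/col 4 already zero → sign 0
signature = (1, 3, 1)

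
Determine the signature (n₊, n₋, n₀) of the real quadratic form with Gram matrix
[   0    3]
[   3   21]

step 0: pivot 21 → sign +
step 1: pivot -3/7 → sign −
signature = (1, 1, 0)

Answer: (1, 1, 0)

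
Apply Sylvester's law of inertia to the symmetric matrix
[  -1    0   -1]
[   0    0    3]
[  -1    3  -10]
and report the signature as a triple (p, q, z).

Answer: (1, 2, 0)

Derivation:
step 0: pivot -1 → sign −
step 1: pivot -9 → sign −
step 2: pivot 1 → sign +
signature = (1, 2, 0)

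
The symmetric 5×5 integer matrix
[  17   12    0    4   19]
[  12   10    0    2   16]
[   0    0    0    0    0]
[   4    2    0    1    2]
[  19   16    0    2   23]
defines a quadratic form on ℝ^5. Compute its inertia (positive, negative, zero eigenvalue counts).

Answer: (3, 1, 1)

Derivation:
step 0: pivot 17 → sign +
step 1: pivot 26/17 → sign +
step 2: pivot -5/13 → sign −
step 3: pivot 2/5 → sign +
step 4: row/col 4 already zero → sign 0
signature = (3, 1, 1)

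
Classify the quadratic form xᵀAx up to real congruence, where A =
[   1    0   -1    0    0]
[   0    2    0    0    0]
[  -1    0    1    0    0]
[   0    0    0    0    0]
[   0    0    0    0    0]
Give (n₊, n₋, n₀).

Answer: (2, 0, 3)

Derivation:
step 0: pivot 1 → sign +
step 1: pivot 2 → sign +
step 2: row/col 2 already zero → sign 0
step 3: row/col 3 already zero → sign 0
step 4: row/col 4 already zero → sign 0
signature = (2, 0, 3)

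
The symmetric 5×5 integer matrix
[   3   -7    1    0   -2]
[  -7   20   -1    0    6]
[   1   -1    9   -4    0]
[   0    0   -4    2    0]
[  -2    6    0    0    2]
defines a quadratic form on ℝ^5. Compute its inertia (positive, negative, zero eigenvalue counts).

Answer: (4, 0, 1)

Derivation:
step 0: pivot 3 → sign +
step 1: pivot 11/3 → sign +
step 2: pivot 90/11 → sign +
step 3: pivot 2/45 → sign +
step 4: row/col 4 already zero → sign 0
signature = (4, 0, 1)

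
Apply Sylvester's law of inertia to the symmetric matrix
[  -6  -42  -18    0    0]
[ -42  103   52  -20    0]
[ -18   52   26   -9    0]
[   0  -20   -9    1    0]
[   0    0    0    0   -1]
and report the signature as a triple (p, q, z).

Answer: (2, 3, 0)

Derivation:
step 0: pivot -6 → sign −
step 1: pivot 397 → sign +
step 2: pivot 76/397 → sign +
step 3: pivot -1/76 → sign −
step 4: pivot -1 → sign −
signature = (2, 3, 0)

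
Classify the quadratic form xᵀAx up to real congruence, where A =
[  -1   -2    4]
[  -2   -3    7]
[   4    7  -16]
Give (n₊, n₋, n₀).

Answer: (1, 2, 0)

Derivation:
step 0: pivot -1 → sign −
step 1: pivot 1 → sign +
step 2: pivot -1 → sign −
signature = (1, 2, 0)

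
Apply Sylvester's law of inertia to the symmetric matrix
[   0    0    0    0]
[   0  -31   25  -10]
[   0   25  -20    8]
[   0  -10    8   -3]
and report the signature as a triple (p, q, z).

Answer: (2, 1, 1)

Derivation:
step 0: pivot -31 → sign −
step 1: pivot 5/31 → sign +
step 2: pivot 1/5 → sign +
step 3: row/col 3 already zero → sign 0
signature = (2, 1, 1)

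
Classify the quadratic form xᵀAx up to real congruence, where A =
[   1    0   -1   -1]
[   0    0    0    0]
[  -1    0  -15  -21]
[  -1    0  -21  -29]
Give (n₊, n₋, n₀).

Answer: (2, 1, 1)

Derivation:
step 0: pivot 1 → sign +
step 1: pivot -16 → sign −
step 2: pivot 1/4 → sign +
step 3: row/col 3 already zero → sign 0
signature = (2, 1, 1)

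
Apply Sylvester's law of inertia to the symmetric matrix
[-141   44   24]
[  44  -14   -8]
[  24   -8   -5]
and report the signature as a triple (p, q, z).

Answer: (1, 2, 0)

Derivation:
step 0: pivot -141 → sign −
step 1: pivot -38/141 → sign −
step 2: pivot 1/19 → sign +
signature = (1, 2, 0)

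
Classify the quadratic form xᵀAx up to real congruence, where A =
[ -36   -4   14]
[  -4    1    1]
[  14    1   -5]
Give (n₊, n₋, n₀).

Answer: (2, 1, 0)

Derivation:
step 0: pivot -36 → sign −
step 1: pivot 13/9 → sign +
step 2: pivot 3/13 → sign +
signature = (2, 1, 0)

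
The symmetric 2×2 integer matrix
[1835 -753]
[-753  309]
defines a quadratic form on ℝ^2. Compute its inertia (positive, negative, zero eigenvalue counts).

Answer: (2, 0, 0)

Derivation:
step 0: pivot 1835 → sign +
step 1: pivot 6/1835 → sign +
signature = (2, 0, 0)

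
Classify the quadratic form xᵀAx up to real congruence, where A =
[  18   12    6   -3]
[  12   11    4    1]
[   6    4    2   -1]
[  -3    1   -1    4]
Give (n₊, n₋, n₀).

step 0: pivot 18 → sign +
step 1: pivot 3 → sign +
step 2: pivot 1/2 → sign +
step 3: row/col 3 already zero → sign 0
signature = (3, 0, 1)

Answer: (3, 0, 1)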